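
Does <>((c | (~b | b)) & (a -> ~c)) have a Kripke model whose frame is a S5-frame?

Satisfiable (open branch found)

1. <>((c | (~b | b)) & (a -> ~c)), w0
2. (c | (~b | b)) & (a -> ~c), w1
3. c | (~b | b), w1
4. a -> ~c, w1
5. ~b | b, w1
6. ~c, w1
7. b, w1
Accessibility: w0Rw0, w0Rw1, w1Rw0, w1Rw1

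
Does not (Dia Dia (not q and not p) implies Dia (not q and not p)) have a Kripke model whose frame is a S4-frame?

No, unsatisfiable

1. not (Dia Dia (not q and not p) implies Dia (not q and not p)), w0
2. Dia Dia (not q and not p), w0
3. not Dia (not q and not p), w0
4. not (not q and not p), w0
5. p, w0
6. Dia (not q and not p), w1
7. not (not q and not p), w1
8. p, w1
9. not q and not p, w2
10. not q, w2
11. not p, w2
12. not (not q and not p), w2
13. p, w2
Accessibility: w0Rw0, w0Rw1, w0Rw2, w1Rw1, w1Rw2, w2Rw2
Branch closes: p and not p both at w2.
All branches of the tableau close; one closing branch shown above.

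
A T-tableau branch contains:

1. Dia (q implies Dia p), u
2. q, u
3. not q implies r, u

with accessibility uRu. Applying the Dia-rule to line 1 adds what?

a fresh world v with uRv, and q implies Dia p at v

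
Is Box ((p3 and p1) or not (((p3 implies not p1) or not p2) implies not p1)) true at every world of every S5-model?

No, not valid

Tableau for the negation not Box ((p3 and p1) or not (((p3 implies not p1) or not p2) implies not p1)):
1. not Box ((p3 and p1) or not (((p3 implies not p1) or not p2) implies not p1)), u
2. not ((p3 and p1) or not (((p3 implies not p1) or not p2) implies not p1)), v
3. not (p3 and p1), v
4. ((p3 implies not p1) or not p2) implies not p1, v
5. not p1, v
Accessibility: uRu, uRv, vRu, vRv
The negation has an open branch (countermodel exists).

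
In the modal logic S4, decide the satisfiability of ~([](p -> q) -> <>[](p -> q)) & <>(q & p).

1. ~([](p -> q) -> <>[](p -> q)) & <>(q & p), u
2. ~([](p -> q) -> <>[](p -> q)), u   [&-rule on 1]
3. <>(q & p), u   [&-rule on 1]
4. [](p -> q), u   [~->-rule on 2]
5. ~<>[](p -> q), u   [~->-rule on 2]
6. p -> q, u   [[]-rule on 4 via uRu]
7. ~[](p -> q), u   [~<>-rule on 5 via uRu]
8. q, u   [->-rule on 6 (branches; this branch)]
9. q & p, v   [<>-rule on 3: fresh world v, uRv]
10. q, v   [&-rule on 9]
11. p, v   [&-rule on 9]
12. p -> q, v   [[]-rule on 4 via uRv]
13. ~[](p -> q), v   [~<>-rule on 5 via uRv]
14. ~(p -> q), w   [~[]-rule on 7: fresh world w, uRw]
15. p, w   [~->-rule on 14]
16. ~q, w   [~->-rule on 14]
17. p -> q, w   [[]-rule on 4 via uRw]
18. ~[](p -> q), w   [~<>-rule on 5 via uRw]
19. q, w   [->-rule on 17 (branches; this branch)]
Accessibility: uRu, uRv, uRw, vRv, wRw
Branch closes: q and ~q both at w.
(One branch shown.) All branches close.

Unsatisfiable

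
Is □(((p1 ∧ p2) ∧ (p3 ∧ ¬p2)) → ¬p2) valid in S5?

Valid

Tableau for the negation ¬□(((p1 ∧ p2) ∧ (p3 ∧ ¬p2)) → ¬p2):
1. ¬□(((p1 ∧ p2) ∧ (p3 ∧ ¬p2)) → ¬p2), u
2. ¬(((p1 ∧ p2) ∧ (p3 ∧ ¬p2)) → ¬p2), v
3. (p1 ∧ p2) ∧ (p3 ∧ ¬p2), v
4. p2, v
5. p1 ∧ p2, v
6. p3 ∧ ¬p2, v
7. p1, v
8. p3, v
9. ¬p2, v
Accessibility: uRu, uRv, vRu, vRv
Branch closes: p2 and ¬p2 both at v.
Every branch of the negation's tableau closes; the branch above is one of them.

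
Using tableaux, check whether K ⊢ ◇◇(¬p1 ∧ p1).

Invalid (countermodel exists)

Tableau for the negation ¬◇◇(¬p1 ∧ p1):
1. ¬◇◇(¬p1 ∧ p1), w0
The negation has an open branch (countermodel exists).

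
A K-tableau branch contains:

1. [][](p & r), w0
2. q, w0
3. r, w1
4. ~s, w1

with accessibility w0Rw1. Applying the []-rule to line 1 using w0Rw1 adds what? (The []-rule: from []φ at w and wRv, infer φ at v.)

[](p & r), w1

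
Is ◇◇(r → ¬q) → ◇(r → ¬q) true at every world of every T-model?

Tableau for the negation ¬(◇◇(r → ¬q) → ◇(r → ¬q)):
1. ¬(◇◇(r → ¬q) → ◇(r → ¬q)), w0
2. ◇◇(r → ¬q), w0   [¬→-rule on 1]
3. ¬◇(r → ¬q), w0   [¬→-rule on 1]
4. ¬(r → ¬q), w0   [¬◇-rule on 3 via w0Rw0]
5. r, w0   [¬→-rule on 4]
6. q, w0   [¬→-rule on 4]
7. ◇(r → ¬q), w1   [◇-rule on 2: fresh world w1, w0Rw1]
8. ¬(r → ¬q), w1   [¬◇-rule on 3 via w0Rw1]
9. r, w1   [¬→-rule on 8]
10. q, w1   [¬→-rule on 8]
11. r → ¬q, w2   [◇-rule on 7: fresh world w2, w1Rw2]
12. ¬q, w2   [→-rule on 11 (branches; this branch)]
Accessibility: w0Rw0, w0Rw1, w1Rw1, w1Rw2, w2Rw2
The negation has an open branch (countermodel exists).

Invalid (countermodel exists)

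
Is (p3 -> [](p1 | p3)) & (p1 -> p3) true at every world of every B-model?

Invalid (countermodel exists)

Tableau for the negation ~((p3 -> [](p1 | p3)) & (p1 -> p3)):
1. ~((p3 -> [](p1 | p3)) & (p1 -> p3)), u
2. ~(p1 -> p3), u
3. p1, u
4. ~p3, u
Accessibility: uRu
The negation has an open branch (countermodel exists).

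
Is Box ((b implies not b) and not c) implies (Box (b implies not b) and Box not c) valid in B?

Valid in B

Tableau for the negation not (Box ((b implies not b) and not c) implies (Box (b implies not b) and Box not c)):
1. not (Box ((b implies not b) and not c) implies (Box (b implies not b) and Box not c)), w0
2. Box ((b implies not b) and not c), w0
3. not (Box (b implies not b) and Box not c), w0
4. (b implies not b) and not c, w0
5. b implies not b, w0
6. not c, w0
7. not Box (b implies not b), w0
8. not b, w0
9. not (b implies not b), w1
10. b, w1
11. (b implies not b) and not c, w1
12. b implies not b, w1
13. not c, w1
14. not b, w1
Accessibility: w0Rw0, w0Rw1, w1Rw0, w1Rw1
Branch closes: b and not b both at w1.
All branches of the negation close; one closing branch shown above.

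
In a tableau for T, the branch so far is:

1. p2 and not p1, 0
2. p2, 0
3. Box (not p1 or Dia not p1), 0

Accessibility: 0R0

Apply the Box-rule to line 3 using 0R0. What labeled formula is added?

not p1 or Dia not p1, 0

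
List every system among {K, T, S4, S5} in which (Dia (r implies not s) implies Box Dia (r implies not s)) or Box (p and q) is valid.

S4-tableau for the negation not ((Dia (r implies not s) implies Box Dia (r implies not s)) or Box (p and q)):
1. not ((Dia (r implies not s) implies Box Dia (r implies not s)) or Box (p and q)), w0
2. not (Dia (r implies not s) implies Box Dia (r implies not s)), w0
3. not Box (p and q), w0
4. Dia (r implies not s), w0
5. not Box Dia (r implies not s), w0
6. not (p and q), w1
7. not q, w1
8. r implies not s, w2
9. not s, w2
10. not Dia (r implies not s), w3
11. not (r implies not s), w3
12. r, w3
13. s, w3
Accessibility: w0Rw0, w0Rw1, w0Rw2, w0Rw3, w1Rw1, w2Rw2, w3Rw3
Complete open branch: countermodel on an S4-frame, so not valid in S4, nor in K, T (the same frame is also a K-frame and a T-frame).
S5-tableau for the negation not ((Dia (r implies not s) implies Box Dia (r implies not s)) or Box (p and q)):
1. not ((Dia (r implies not s) implies Box Dia (r implies not s)) or Box (p and q)), w0
2. not (Dia (r implies not s) implies Box Dia (r implies not s)), w0
3. not Box (p and q), w0
4. Dia (r implies not s), w0
5. not Box Dia (r implies not s), w0
6. not (p and q), w1
7. not q, w1
8. r implies not s, w2
9. not s, w2
10. not Dia (r implies not s), w3
11. not (r implies not s), w0
12. r, w0
13. s, w0
14. not (r implies not s), w1
15. r, w1
16. s, w1
17. not (r implies not s), w2
18. r, w2
19. s, w2
Accessibility: w0Rw0, w0Rw1, w0Rw2, w0Rw3, w1Rw0, w1Rw1, w1Rw2, w1Rw3, w2Rw0, w2Rw1, w2Rw2, w2Rw3, w3Rw0, w3Rw1, w3Rw2, w3Rw3
Branch closes: s and not s both at w2.
Every branch closes (one shown): valid in S5.

S5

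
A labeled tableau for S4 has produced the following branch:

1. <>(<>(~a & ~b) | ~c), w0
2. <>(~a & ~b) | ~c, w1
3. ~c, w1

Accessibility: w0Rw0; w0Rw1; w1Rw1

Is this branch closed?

No, open

No atom appears with both signs at the same world.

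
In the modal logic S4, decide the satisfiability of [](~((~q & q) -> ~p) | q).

Yes, satisfiable

1. [](~((~q & q) -> ~p) | q), u
2. ~((~q & q) -> ~p) | q, u
3. q, u
Accessibility: uRu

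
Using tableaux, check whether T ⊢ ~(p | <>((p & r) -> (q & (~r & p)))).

Not valid

Tableau for the negation p | <>((p & r) -> (q & (~r & p))):
1. p | <>((p & r) -> (q & (~r & p))), u
2. <>((p & r) -> (q & (~r & p))), u   [|-rule on 1 (branches; this branch)]
3. (p & r) -> (q & (~r & p)), v   [<>-rule on 2: fresh world v, uRv]
4. q & (~r & p), v   [->-rule on 3 (branches; this branch)]
5. q, v   [&-rule on 4]
6. ~r & p, v   [&-rule on 4]
7. ~r, v   [&-rule on 6]
8. p, v   [&-rule on 6]
Accessibility: uRu, uRv, vRv
The negation has an open branch (countermodel exists).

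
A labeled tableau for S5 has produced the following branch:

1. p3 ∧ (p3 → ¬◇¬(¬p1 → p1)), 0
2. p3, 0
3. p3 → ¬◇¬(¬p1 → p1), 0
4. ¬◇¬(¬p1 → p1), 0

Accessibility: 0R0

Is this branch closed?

Open

No atom appears with both signs at the same world.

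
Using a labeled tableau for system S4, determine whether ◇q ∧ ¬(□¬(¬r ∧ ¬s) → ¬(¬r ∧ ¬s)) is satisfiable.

No, unsatisfiable

1. ◇q ∧ ¬(□¬(¬r ∧ ¬s) → ¬(¬r ∧ ¬s)), 0
2. ◇q, 0
3. ¬(□¬(¬r ∧ ¬s) → ¬(¬r ∧ ¬s)), 0
4. □¬(¬r ∧ ¬s), 0
5. ¬r ∧ ¬s, 0
6. ¬r, 0
7. ¬s, 0
8. ¬(¬r ∧ ¬s), 0
9. s, 0
Accessibility: 0R0
Branch closes: s and ¬s both at 0.
(One branch shown.) All branches close.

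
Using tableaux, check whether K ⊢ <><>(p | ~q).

No, not valid

Tableau for the negation ~<><>(p | ~q):
1. ~<><>(p | ~q), w0
The negation has an open branch (countermodel exists).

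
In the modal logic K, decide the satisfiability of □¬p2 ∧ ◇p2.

1. □¬p2 ∧ ◇p2, 0
2. □¬p2, 0   [∧-rule on 1]
3. ◇p2, 0   [∧-rule on 1]
4. p2, 1   [◇-rule on 3: fresh world 1, 0R1]
5. ¬p2, 1   [□-rule on 2 via 0R1]
Accessibility: 0R1
Branch closes: p2 and ¬p2 both at 1.
Every branch closes; the branch above is one of them.

No, unsatisfiable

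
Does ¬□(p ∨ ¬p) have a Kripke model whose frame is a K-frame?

1. ¬□(p ∨ ¬p), u
2. ¬(p ∨ ¬p), v
3. ¬p, v
4. p, v
Accessibility: uRv
Branch closes: p and ¬p both at v.
Every branch closes; the branch above is one of them.

Unsatisfiable (every branch closes)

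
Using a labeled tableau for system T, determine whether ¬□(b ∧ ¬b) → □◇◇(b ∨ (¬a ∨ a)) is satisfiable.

Satisfiable

1. ¬□(b ∧ ¬b) → □◇◇(b ∨ (¬a ∨ a)), 0
2. □◇◇(b ∨ (¬a ∨ a)), 0
3. ◇◇(b ∨ (¬a ∨ a)), 0
4. ◇(b ∨ (¬a ∨ a)), 1
5. ◇◇(b ∨ (¬a ∨ a)), 1
6. b ∨ (¬a ∨ a), 2
7. ¬a ∨ a, 2
8. a, 2
9. ◇(b ∨ (¬a ∨ a)), 3
10. b ∨ (¬a ∨ a), 4
11. ¬a ∨ a, 4
12. a, 4
Accessibility: 0R0, 0R1, 1R1, 1R2, 1R3, 2R2, 3R3, 3R4, 4R4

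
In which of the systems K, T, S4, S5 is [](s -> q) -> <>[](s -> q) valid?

T-tableau for the negation ~([](s -> q) -> <>[](s -> q)):
1. ~([](s -> q) -> <>[](s -> q)), u
2. [](s -> q), u
3. ~<>[](s -> q), u
4. s -> q, u
5. ~[](s -> q), u
6. q, u
7. ~(s -> q), v
8. s, v
9. ~q, v
10. s -> q, v
11. ~[](s -> q), v
12. q, v
Accessibility: uRu, uRv, vRv
Branch closes: q and ~q both at v.
Every branch closes (one shown): valid in T, hence also in S4, S5 (every theorem of T is a theorem of S4 and S5).
K-tableau for the negation ~([](s -> q) -> <>[](s -> q)):
1. ~([](s -> q) -> <>[](s -> q)), u
2. [](s -> q), u
3. ~<>[](s -> q), u
Complete open branch: countermodel on a K-frame, so not valid in K.

T, S4, S5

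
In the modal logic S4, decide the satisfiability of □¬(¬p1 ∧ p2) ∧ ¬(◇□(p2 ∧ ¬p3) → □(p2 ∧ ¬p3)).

Yes, satisfiable

1. □¬(¬p1 ∧ p2) ∧ ¬(◇□(p2 ∧ ¬p3) → □(p2 ∧ ¬p3)), 0
2. □¬(¬p1 ∧ p2), 0   [∧-rule on 1]
3. ¬(◇□(p2 ∧ ¬p3) → □(p2 ∧ ¬p3)), 0   [∧-rule on 1]
4. ◇□(p2 ∧ ¬p3), 0   [¬→-rule on 3]
5. ¬□(p2 ∧ ¬p3), 0   [¬→-rule on 3]
6. ¬(¬p1 ∧ p2), 0   [□-rule on 2 via 0R0]
7. ¬p2, 0   [¬∧-rule on 6 (branches; this branch)]
8. □(p2 ∧ ¬p3), 1   [◇-rule on 4: fresh world 1, 0R1]
9. ¬(¬p1 ∧ p2), 1   [□-rule on 2 via 0R1]
10. p2 ∧ ¬p3, 1   [□-rule on 8 via 1R1]
11. p2, 1   [∧-rule on 10]
12. ¬p3, 1   [∧-rule on 10]
13. p1, 1   [¬∧-rule on 9 (branches; this branch)]
14. ¬(p2 ∧ ¬p3), 2   [¬□-rule on 5: fresh world 2, 0R2]
15. ¬(¬p1 ∧ p2), 2   [□-rule on 2 via 0R2]
16. p3, 2   [¬∧-rule on 14 (branches; this branch)]
17. ¬p2, 2   [¬∧-rule on 15 (branches; this branch)]
Accessibility: 0R0, 0R1, 0R2, 1R1, 2R2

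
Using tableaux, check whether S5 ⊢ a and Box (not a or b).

Invalid (countermodel exists)

Tableau for the negation not (a and Box (not a or b)):
1. not (a and Box (not a or b)), 0
2. not Box (not a or b), 0   [neg-and-rule on 1 (branches; this branch)]
3. not (not a or b), 1   [neg-Box-rule on 2: fresh world 1, 0R1]
4. a, 1   [neg-or-rule on 3]
5. not b, 1   [neg-or-rule on 3]
Accessibility: 0R0, 0R1, 1R0, 1R1
The negation has an open branch (countermodel exists).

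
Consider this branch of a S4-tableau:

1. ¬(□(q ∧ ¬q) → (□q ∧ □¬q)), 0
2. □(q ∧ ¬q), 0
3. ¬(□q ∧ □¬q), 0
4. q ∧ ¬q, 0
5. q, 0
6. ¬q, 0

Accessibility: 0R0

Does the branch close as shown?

Closed

Both q and ¬q appear at 0.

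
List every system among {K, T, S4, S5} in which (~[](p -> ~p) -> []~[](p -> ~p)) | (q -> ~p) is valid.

S5

S5-tableau for the negation ~((~[](p -> ~p) -> []~[](p -> ~p)) | (q -> ~p)):
1. ~((~[](p -> ~p) -> []~[](p -> ~p)) | (q -> ~p)), 0
2. ~(~[](p -> ~p) -> []~[](p -> ~p)), 0
3. ~(q -> ~p), 0
4. ~[](p -> ~p), 0
5. ~[]~[](p -> ~p), 0
6. q, 0
7. p, 0
8. ~(p -> ~p), 1
9. p, 1
10. [](p -> ~p), 2
11. p -> ~p, 0
12. p -> ~p, 1
13. p -> ~p, 2
14. ~p, 0
Accessibility: 0R0, 0R1, 0R2, 1R0, 1R1, 1R2, 2R0, 2R1, 2R2
Branch closes: p and ~p both at 0.
Every branch closes (one shown): valid in S5.
S4-tableau for the negation ~((~[](p -> ~p) -> []~[](p -> ~p)) | (q -> ~p)):
1. ~((~[](p -> ~p) -> []~[](p -> ~p)) | (q -> ~p)), 0
2. ~(~[](p -> ~p) -> []~[](p -> ~p)), 0
3. ~(q -> ~p), 0
4. ~[](p -> ~p), 0
5. ~[]~[](p -> ~p), 0
6. q, 0
7. p, 0
8. ~(p -> ~p), 1
9. p, 1
10. [](p -> ~p), 2
11. p -> ~p, 2
12. ~p, 2
Accessibility: 0R0, 0R1, 0R2, 1R1, 2R2
Complete open branch: countermodel on an S4-frame, so not valid in S4, nor in K, T (the same frame is also a K-frame and a T-frame).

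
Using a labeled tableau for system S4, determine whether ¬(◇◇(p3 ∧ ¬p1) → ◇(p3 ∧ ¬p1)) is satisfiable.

Unsatisfiable (every branch closes)

1. ¬(◇◇(p3 ∧ ¬p1) → ◇(p3 ∧ ¬p1)), 0
2. ◇◇(p3 ∧ ¬p1), 0
3. ¬◇(p3 ∧ ¬p1), 0
4. ¬(p3 ∧ ¬p1), 0
5. p1, 0
6. ◇(p3 ∧ ¬p1), 1
7. ¬(p3 ∧ ¬p1), 1
8. p1, 1
9. p3 ∧ ¬p1, 2
10. p3, 2
11. ¬p1, 2
12. ¬(p3 ∧ ¬p1), 2
13. p1, 2
Accessibility: 0R0, 0R1, 0R2, 1R1, 1R2, 2R2
Branch closes: p1 and ¬p1 both at 2.
Every branch closes; the branch above is one of them.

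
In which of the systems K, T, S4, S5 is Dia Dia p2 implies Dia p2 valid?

S4, S5

T-tableau for the negation not (Dia Dia p2 implies Dia p2):
1. not (Dia Dia p2 implies Dia p2), w0
2. Dia Dia p2, w0
3. not Dia p2, w0
4. not p2, w0
5. Dia p2, w1
6. not p2, w1
7. p2, w2
Accessibility: w0Rw0, w0Rw1, w1Rw1, w1Rw2, w2Rw2
Complete open branch: countermodel on a T-frame, so not valid in T, nor in K (the same frame is also a K-frame).
S4-tableau for the negation not (Dia Dia p2 implies Dia p2):
1. not (Dia Dia p2 implies Dia p2), w0
2. Dia Dia p2, w0
3. not Dia p2, w0
4. not p2, w0
5. Dia p2, w1
6. not p2, w1
7. p2, w2
8. not p2, w2
Accessibility: w0Rw0, w0Rw1, w0Rw2, w1Rw1, w1Rw2, w2Rw2
Branch closes: p2 and not p2 both at w2.
Every branch closes (one shown): valid in S4, hence also in S5 (every theorem of S4 is a theorem of S5).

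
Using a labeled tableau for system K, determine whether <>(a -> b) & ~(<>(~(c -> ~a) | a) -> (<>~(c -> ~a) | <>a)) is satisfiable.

1. <>(a -> b) & ~(<>(~(c -> ~a) | a) -> (<>~(c -> ~a) | <>a)), u
2. <>(a -> b), u
3. ~(<>(~(c -> ~a) | a) -> (<>~(c -> ~a) | <>a)), u
4. <>(~(c -> ~a) | a), u
5. ~(<>~(c -> ~a) | <>a), u
6. ~<>~(c -> ~a), u
7. ~<>a, u
8. a -> b, v
9. c -> ~a, v
10. ~a, v
11. b, v
12. ~(c -> ~a) | a, w
13. c -> ~a, w
14. ~a, w
15. ~(c -> ~a), w
16. c, w
17. a, w
Accessibility: uRv, uRw
Branch closes: a and ~a both at w.
All branches of the tableau close; one closing branch shown above.

No, unsatisfiable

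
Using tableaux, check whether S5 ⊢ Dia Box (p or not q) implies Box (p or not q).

Tableau for the negation not (Dia Box (p or not q) implies Box (p or not q)):
1. not (Dia Box (p or not q) implies Box (p or not q)), 0
2. Dia Box (p or not q), 0
3. not Box (p or not q), 0
4. Box (p or not q), 1
5. p or not q, 0
6. p or not q, 1
7. not q, 0
8. not q, 1
9. not (p or not q), 2
10. not p, 2
11. q, 2
12. p or not q, 2
13. not q, 2
Accessibility: 0R0, 0R1, 0R2, 1R0, 1R1, 1R2, 2R0, 2R1, 2R2
Branch closes: q and not q both at 2.
Every branch of the negation's tableau closes; the branch above is one of them.

Valid in S5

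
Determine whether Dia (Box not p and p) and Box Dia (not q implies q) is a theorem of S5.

Not valid

Tableau for the negation not (Dia (Box not p and p) and Box Dia (not q implies q)):
1. not (Dia (Box not p and p) and Box Dia (not q implies q)), 0
2. not Box Dia (not q implies q), 0   [neg-and-rule on 1 (branches; this branch)]
3. not Dia (not q implies q), 1   [neg-Box-rule on 2: fresh world 1, 0R1]
4. not (not q implies q), 0   [neg-Dia-rule on 3 via 1R0]
5. not q, 0   [neg-implies-rule on 4]
6. not (not q implies q), 1   [neg-Dia-rule on 3 via 1R1]
7. not q, 1   [neg-implies-rule on 6]
Accessibility: 0R0, 0R1, 1R0, 1R1
The negation has an open branch (countermodel exists).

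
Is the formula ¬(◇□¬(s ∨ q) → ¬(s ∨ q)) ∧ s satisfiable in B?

1. ¬(◇□¬(s ∨ q) → ¬(s ∨ q)) ∧ s, u
2. ¬(◇□¬(s ∨ q) → ¬(s ∨ q)), u   [∧-rule on 1]
3. s, u   [∧-rule on 1]
4. ◇□¬(s ∨ q), u   [¬→-rule on 2]
5. s ∨ q, u   [¬→-rule on 2]
6. q, u   [∨-rule on 5 (branches; this branch)]
7. □¬(s ∨ q), v   [◇-rule on 4: fresh world v, uRv]
8. ¬(s ∨ q), u   [□-rule on 7 via vRu]
9. ¬s, u   [¬∨-rule on 8]
10. ¬q, u   [¬∨-rule on 8]
Accessibility: uRu, uRv, vRu, vRv
Branch closes: s and ¬s both at u.
Every branch closes; the branch above is one of them.

No, unsatisfiable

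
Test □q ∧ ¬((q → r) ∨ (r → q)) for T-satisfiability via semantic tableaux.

1. □q ∧ ¬((q → r) ∨ (r → q)), u
2. □q, u
3. ¬((q → r) ∨ (r → q)), u
4. ¬(q → r), u
5. ¬(r → q), u
6. q, u
7. ¬r, u
8. r, u
9. ¬q, u
Accessibility: uRu
Branch closes: r and ¬r both at u.
Every branch closes; the branch above is one of them.

Unsatisfiable (every branch closes)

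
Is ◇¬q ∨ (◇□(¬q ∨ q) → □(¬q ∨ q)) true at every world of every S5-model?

Yes, valid

Tableau for the negation ¬(◇¬q ∨ (◇□(¬q ∨ q) → □(¬q ∨ q))):
1. ¬(◇¬q ∨ (◇□(¬q ∨ q) → □(¬q ∨ q))), u
2. ¬◇¬q, u
3. ¬(◇□(¬q ∨ q) → □(¬q ∨ q)), u
4. ◇□(¬q ∨ q), u
5. ¬□(¬q ∨ q), u
6. q, u
7. □(¬q ∨ q), v
8. q, v
9. ¬q ∨ q, u
10. ¬q ∨ q, v
11. ¬(¬q ∨ q), w
12. q, w
13. ¬q, w
Accessibility: uRu, uRv, uRw, vRu, vRv, vRw, wRu, wRv, wRw
Branch closes: q and ¬q both at w.
All branches of the negation close; one closing branch shown above.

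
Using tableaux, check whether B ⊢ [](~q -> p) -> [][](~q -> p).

Invalid (countermodel exists)

Tableau for the negation ~([](~q -> p) -> [][](~q -> p)):
1. ~([](~q -> p) -> [][](~q -> p)), u
2. [](~q -> p), u
3. ~[][](~q -> p), u
4. ~q -> p, u
5. p, u
6. ~[](~q -> p), v
7. ~q -> p, v
8. p, v
9. ~(~q -> p), w
10. ~q, w
11. ~p, w
Accessibility: uRu, uRv, vRu, vRv, vRw, wRv, wRw
The negation has an open branch (countermodel exists).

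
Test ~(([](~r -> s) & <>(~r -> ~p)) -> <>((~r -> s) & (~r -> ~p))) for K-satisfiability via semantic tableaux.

1. ~(([](~r -> s) & <>(~r -> ~p)) -> <>((~r -> s) & (~r -> ~p))), u
2. [](~r -> s) & <>(~r -> ~p), u
3. ~<>((~r -> s) & (~r -> ~p)), u
4. [](~r -> s), u
5. <>(~r -> ~p), u
6. ~r -> ~p, v
7. ~((~r -> s) & (~r -> ~p)), v
8. ~r -> s, v
9. ~p, v
10. ~(~r -> s), v
11. ~r, v
12. ~s, v
13. s, v
Accessibility: uRv
Branch closes: s and ~s both at v.
All branches of the tableau close; one closing branch shown above.

No, unsatisfiable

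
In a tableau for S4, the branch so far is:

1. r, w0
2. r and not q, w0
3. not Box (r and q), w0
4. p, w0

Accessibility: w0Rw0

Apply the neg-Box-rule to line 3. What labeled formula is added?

a fresh world w1 with w0Rw1, and not (r and q) at w1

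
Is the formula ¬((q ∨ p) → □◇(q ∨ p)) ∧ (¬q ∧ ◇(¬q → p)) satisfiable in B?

Unsatisfiable

1. ¬((q ∨ p) → □◇(q ∨ p)) ∧ (¬q ∧ ◇(¬q → p)), w0
2. ¬((q ∨ p) → □◇(q ∨ p)), w0   [∧-rule on 1]
3. ¬q ∧ ◇(¬q → p), w0   [∧-rule on 1]
4. q ∨ p, w0   [¬→-rule on 2]
5. ¬□◇(q ∨ p), w0   [¬→-rule on 2]
6. ¬q, w0   [∧-rule on 3]
7. ◇(¬q → p), w0   [∧-rule on 3]
8. p, w0   [∨-rule on 4 (branches; this branch)]
9. ¬◇(q ∨ p), w1   [¬□-rule on 5: fresh world w1, w0Rw1]
10. ¬(q ∨ p), w0   [¬◇-rule on 9 via w1Rw0]
11. ¬p, w0   [¬∨-rule on 10]
Accessibility: w0Rw0, w0Rw1, w1Rw0, w1Rw1
Branch closes: p and ¬p both at w0.
Every branch closes; the branch above is one of them.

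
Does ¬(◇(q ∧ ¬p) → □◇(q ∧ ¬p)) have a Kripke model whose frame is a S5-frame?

Unsatisfiable

1. ¬(◇(q ∧ ¬p) → □◇(q ∧ ¬p)), w0
2. ◇(q ∧ ¬p), w0   [¬→-rule on 1]
3. ¬□◇(q ∧ ¬p), w0   [¬→-rule on 1]
4. q ∧ ¬p, w1   [◇-rule on 2: fresh world w1, w0Rw1]
5. q, w1   [∧-rule on 4]
6. ¬p, w1   [∧-rule on 4]
7. ¬◇(q ∧ ¬p), w2   [¬□-rule on 3: fresh world w2, w0Rw2]
8. ¬(q ∧ ¬p), w0   [¬◇-rule on 7 via w2Rw0]
9. ¬(q ∧ ¬p), w1   [¬◇-rule on 7 via w2Rw1]
10. ¬(q ∧ ¬p), w2   [¬◇-rule on 7 via w2Rw2]
11. p, w0   [¬∧-rule on 8 (branches; this branch)]
12. p, w1   [¬∧-rule on 9 (branches; this branch)]
Accessibility: w0Rw0, w0Rw1, w0Rw2, w1Rw0, w1Rw1, w1Rw2, w2Rw0, w2Rw1, w2Rw2
Branch closes: p and ¬p both at w1.
All branches of the tableau close; one closing branch shown above.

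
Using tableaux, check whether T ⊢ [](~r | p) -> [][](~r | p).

Tableau for the negation ~([](~r | p) -> [][](~r | p)):
1. ~([](~r | p) -> [][](~r | p)), 0
2. [](~r | p), 0
3. ~[][](~r | p), 0
4. ~r | p, 0
5. p, 0
6. ~[](~r | p), 1
7. ~r | p, 1
8. p, 1
9. ~(~r | p), 2
10. r, 2
11. ~p, 2
Accessibility: 0R0, 0R1, 1R1, 1R2, 2R2
The negation has an open branch (countermodel exists).

Not valid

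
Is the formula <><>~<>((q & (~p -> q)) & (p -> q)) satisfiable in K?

Satisfiable (open branch found)

1. <><>~<>((q & (~p -> q)) & (p -> q)), 0
2. <>~<>((q & (~p -> q)) & (p -> q)), 1
3. ~<>((q & (~p -> q)) & (p -> q)), 2
Accessibility: 0R1, 1R2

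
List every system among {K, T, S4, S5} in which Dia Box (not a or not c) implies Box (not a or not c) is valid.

S5

S5-tableau for the negation not (Dia Box (not a or not c) implies Box (not a or not c)):
1. not (Dia Box (not a or not c) implies Box (not a or not c)), u
2. Dia Box (not a or not c), u   [neg-implies-rule on 1]
3. not Box (not a or not c), u   [neg-implies-rule on 1]
4. Box (not a or not c), v   [Dia-rule on 2: fresh world v, uRv]
5. not a or not c, u   [Box-rule on 4 via vRu]
6. not a or not c, v   [Box-rule on 4 via vRv]
7. not c, u   [or-rule on 5 (branches; this branch)]
8. not c, v   [or-rule on 6 (branches; this branch)]
9. not (not a or not c), w   [neg-Box-rule on 3: fresh world w, uRw]
10. a, w   [neg-or-rule on 9]
11. c, w   [neg-or-rule on 9]
12. not a or not c, w   [Box-rule on 4 via vRw]
13. not c, w   [or-rule on 12 (branches; this branch)]
Accessibility: uRu, uRv, uRw, vRu, vRv, vRw, wRu, wRv, wRw
Branch closes: c and not c both at w.
Every branch closes (one shown): valid in S5.
S4-tableau for the negation not (Dia Box (not a or not c) implies Box (not a or not c)):
1. not (Dia Box (not a or not c) implies Box (not a or not c)), u
2. Dia Box (not a or not c), u   [neg-implies-rule on 1]
3. not Box (not a or not c), u   [neg-implies-rule on 1]
4. Box (not a or not c), v   [Dia-rule on 2: fresh world v, uRv]
5. not a or not c, v   [Box-rule on 4 via vRv]
6. not c, v   [or-rule on 5 (branches; this branch)]
7. not (not a or not c), w   [neg-Box-rule on 3: fresh world w, uRw]
8. a, w   [neg-or-rule on 7]
9. c, w   [neg-or-rule on 7]
Accessibility: uRu, uRv, uRw, vRv, wRw
Complete open branch: countermodel on an S4-frame, so not valid in S4, nor in K, T (the same frame is also a K-frame and a T-frame).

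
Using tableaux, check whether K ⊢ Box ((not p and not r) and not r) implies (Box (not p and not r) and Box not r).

Tableau for the negation not (Box ((not p and not r) and not r) implies (Box (not p and not r) and Box not r)):
1. not (Box ((not p and not r) and not r) implies (Box (not p and not r) and Box not r)), 0
2. Box ((not p and not r) and not r), 0
3. not (Box (not p and not r) and Box not r), 0
4. not Box (not p and not r), 0
5. not (not p and not r), 1
6. (not p and not r) and not r, 1
7. not p and not r, 1
8. not r, 1
9. not p, 1
10. r, 1
Accessibility: 0R1
Branch closes: r and not r both at 1.
All branches of the negation close; one closing branch shown above.

Yes, valid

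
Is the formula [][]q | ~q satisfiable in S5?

Yes, satisfiable

1. [][]q | ~q, 0
2. ~q, 0   [|-rule on 1 (branches; this branch)]
Accessibility: 0R0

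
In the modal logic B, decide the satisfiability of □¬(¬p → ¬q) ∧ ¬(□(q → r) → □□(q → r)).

1. □¬(¬p → ¬q) ∧ ¬(□(q → r) → □□(q → r)), 0
2. □¬(¬p → ¬q), 0   [∧-rule on 1]
3. ¬(□(q → r) → □□(q → r)), 0   [∧-rule on 1]
4. □(q → r), 0   [¬→-rule on 3]
5. ¬□□(q → r), 0   [¬→-rule on 3]
6. ¬(¬p → ¬q), 0   [□-rule on 2 via 0R0]
7. ¬p, 0   [¬→-rule on 6]
8. q, 0   [¬→-rule on 6]
9. q → r, 0   [□-rule on 4 via 0R0]
10. r, 0   [→-rule on 9 (branches; this branch)]
11. ¬□(q → r), 1   [¬□-rule on 5: fresh world 1, 0R1]
12. ¬(¬p → ¬q), 1   [□-rule on 2 via 0R1]
13. ¬p, 1   [¬→-rule on 12]
14. q, 1   [¬→-rule on 12]
15. q → r, 1   [□-rule on 4 via 0R1]
16. r, 1   [→-rule on 15 (branches; this branch)]
17. ¬(q → r), 2   [¬□-rule on 11: fresh world 2, 1R2]
18. q, 2   [¬→-rule on 17]
19. ¬r, 2   [¬→-rule on 17]
Accessibility: 0R0, 0R1, 1R0, 1R1, 1R2, 2R1, 2R2

Satisfiable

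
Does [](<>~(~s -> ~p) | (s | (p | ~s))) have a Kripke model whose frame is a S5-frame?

1. [](<>~(~s -> ~p) | (s | (p | ~s))), u
2. <>~(~s -> ~p) | (s | (p | ~s)), u   [[]-rule on 1 via uRu]
3. s | (p | ~s), u   [|-rule on 2 (branches; this branch)]
4. p | ~s, u   [|-rule on 3 (branches; this branch)]
5. ~s, u   [|-rule on 4 (branches; this branch)]
Accessibility: uRu

Satisfiable (open branch found)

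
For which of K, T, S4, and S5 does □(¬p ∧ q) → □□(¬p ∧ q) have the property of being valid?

S4, S5

T-tableau for the negation ¬(□(¬p ∧ q) → □□(¬p ∧ q)):
1. ¬(□(¬p ∧ q) → □□(¬p ∧ q)), 0
2. □(¬p ∧ q), 0   [¬→-rule on 1]
3. ¬□□(¬p ∧ q), 0   [¬→-rule on 1]
4. ¬p ∧ q, 0   [□-rule on 2 via 0R0]
5. ¬p, 0   [∧-rule on 4]
6. q, 0   [∧-rule on 4]
7. ¬□(¬p ∧ q), 1   [¬□-rule on 3: fresh world 1, 0R1]
8. ¬p ∧ q, 1   [□-rule on 2 via 0R1]
9. ¬p, 1   [∧-rule on 8]
10. q, 1   [∧-rule on 8]
11. ¬(¬p ∧ q), 2   [¬□-rule on 7: fresh world 2, 1R2]
12. ¬q, 2   [¬∧-rule on 11 (branches; this branch)]
Accessibility: 0R0, 0R1, 1R1, 1R2, 2R2
Complete open branch: countermodel on a T-frame, so not valid in T, nor in K (the same frame is also a K-frame).
S4-tableau for the negation ¬(□(¬p ∧ q) → □□(¬p ∧ q)):
1. ¬(□(¬p ∧ q) → □□(¬p ∧ q)), 0
2. □(¬p ∧ q), 0   [¬→-rule on 1]
3. ¬□□(¬p ∧ q), 0   [¬→-rule on 1]
4. ¬p ∧ q, 0   [□-rule on 2 via 0R0]
5. ¬p, 0   [∧-rule on 4]
6. q, 0   [∧-rule on 4]
7. ¬□(¬p ∧ q), 1   [¬□-rule on 3: fresh world 1, 0R1]
8. ¬p ∧ q, 1   [□-rule on 2 via 0R1]
9. ¬p, 1   [∧-rule on 8]
10. q, 1   [∧-rule on 8]
11. ¬(¬p ∧ q), 2   [¬□-rule on 7: fresh world 2, 1R2]
12. ¬p ∧ q, 2   [□-rule on 2 via 0R2]
13. ¬p, 2   [∧-rule on 12]
14. q, 2   [∧-rule on 12]
15. ¬q, 2   [¬∧-rule on 11 (branches; this branch)]
Accessibility: 0R0, 0R1, 0R2, 1R1, 1R2, 2R2
Branch closes: q and ¬q both at 2.
Every branch closes (one shown): valid in S4, hence also in S5 (every theorem of S4 is a theorem of S5).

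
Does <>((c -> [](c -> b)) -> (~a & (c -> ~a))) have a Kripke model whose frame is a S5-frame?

Satisfiable (open branch found)

1. <>((c -> [](c -> b)) -> (~a & (c -> ~a))), 0
2. (c -> [](c -> b)) -> (~a & (c -> ~a)), 1
3. ~a & (c -> ~a), 1
4. ~a, 1
5. c -> ~a, 1
Accessibility: 0R0, 0R1, 1R0, 1R1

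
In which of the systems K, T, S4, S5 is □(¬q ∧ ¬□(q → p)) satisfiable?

K

K-tableau for the formula:
1. □(¬q ∧ ¬□(q → p)), w0
Complete open branch: satisfiable in K.
T-tableau for the formula:
1. □(¬q ∧ ¬□(q → p)), w0
2. ¬q ∧ ¬□(q → p), w0   [□-rule on 1 via w0Rw0]
3. ¬q, w0   [∧-rule on 2]
4. ¬□(q → p), w0   [∧-rule on 2]
5. ¬(q → p), w1   [¬□-rule on 4: fresh world w1, w0Rw1]
6. q, w1   [¬→-rule on 5]
7. ¬p, w1   [¬→-rule on 5]
8. ¬q ∧ ¬□(q → p), w1   [□-rule on 1 via w0Rw1]
9. ¬q, w1   [∧-rule on 8]
10. ¬□(q → p), w1   [∧-rule on 8]
Accessibility: w0Rw0, w0Rw1, w1Rw1
Branch closes: q and ¬q both at w1.
Every branch closes (one shown): unsatisfiable in T, hence also in S4, S5 (every S4/S5-frame is a T-frame).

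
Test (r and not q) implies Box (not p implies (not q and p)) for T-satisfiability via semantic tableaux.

1. (r and not q) implies Box (not p implies (not q and p)), w0
2. Box (not p implies (not q and p)), w0   [implies-rule on 1 (branches; this branch)]
3. not p implies (not q and p), w0   [Box-rule on 2 via w0Rw0]
4. not q and p, w0   [implies-rule on 3 (branches; this branch)]
5. not q, w0   [and-rule on 4]
6. p, w0   [and-rule on 4]
Accessibility: w0Rw0

Satisfiable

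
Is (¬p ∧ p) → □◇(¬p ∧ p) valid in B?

Valid in B

Tableau for the negation ¬((¬p ∧ p) → □◇(¬p ∧ p)):
1. ¬((¬p ∧ p) → □◇(¬p ∧ p)), 0
2. ¬p ∧ p, 0
3. ¬□◇(¬p ∧ p), 0
4. ¬p, 0
5. p, 0
Accessibility: 0R0
Branch closes: p and ¬p both at 0.
All branches of the negation close; one closing branch shown above.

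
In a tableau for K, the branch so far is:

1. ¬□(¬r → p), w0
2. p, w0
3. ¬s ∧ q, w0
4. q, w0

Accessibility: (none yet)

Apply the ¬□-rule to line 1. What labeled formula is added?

a fresh world w1 with w0Rw1, and ¬(¬r → p) at w1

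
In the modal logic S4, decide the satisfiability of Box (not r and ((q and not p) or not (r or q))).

1. Box (not r and ((q and not p) or not (r or q))), 0
2. not r and ((q and not p) or not (r or q)), 0
3. not r, 0
4. (q and not p) or not (r or q), 0
5. not (r or q), 0
6. not q, 0
Accessibility: 0R0

Satisfiable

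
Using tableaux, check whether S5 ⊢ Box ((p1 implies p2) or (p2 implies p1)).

Tableau for the negation not Box ((p1 implies p2) or (p2 implies p1)):
1. not Box ((p1 implies p2) or (p2 implies p1)), 0
2. not ((p1 implies p2) or (p2 implies p1)), 1   [neg-Box-rule on 1: fresh world 1, 0R1]
3. not (p1 implies p2), 1   [neg-or-rule on 2]
4. not (p2 implies p1), 1   [neg-or-rule on 2]
5. p1, 1   [neg-implies-rule on 3]
6. not p2, 1   [neg-implies-rule on 3]
7. p2, 1   [neg-implies-rule on 4]
8. not p1, 1   [neg-implies-rule on 4]
Accessibility: 0R0, 0R1, 1R0, 1R1
Branch closes: p2 and not p2 both at 1.
Every branch of the negation's tableau closes; the branch above is one of them.

Valid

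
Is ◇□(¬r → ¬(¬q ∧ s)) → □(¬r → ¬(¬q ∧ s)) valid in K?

No, not valid

Tableau for the negation ¬(◇□(¬r → ¬(¬q ∧ s)) → □(¬r → ¬(¬q ∧ s))):
1. ¬(◇□(¬r → ¬(¬q ∧ s)) → □(¬r → ¬(¬q ∧ s))), w0
2. ◇□(¬r → ¬(¬q ∧ s)), w0   [¬→-rule on 1]
3. ¬□(¬r → ¬(¬q ∧ s)), w0   [¬→-rule on 1]
4. □(¬r → ¬(¬q ∧ s)), w1   [◇-rule on 2: fresh world w1, w0Rw1]
5. ¬(¬r → ¬(¬q ∧ s)), w2   [¬□-rule on 3: fresh world w2, w0Rw2]
6. ¬r, w2   [¬→-rule on 5]
7. ¬q ∧ s, w2   [¬→-rule on 5]
8. ¬q, w2   [∧-rule on 7]
9. s, w2   [∧-rule on 7]
Accessibility: w0Rw1, w0Rw2
The negation has an open branch (countermodel exists).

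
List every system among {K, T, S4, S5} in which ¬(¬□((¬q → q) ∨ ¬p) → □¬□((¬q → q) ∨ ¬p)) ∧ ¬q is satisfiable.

S5-tableau for the formula:
1. ¬(¬□((¬q → q) ∨ ¬p) → □¬□((¬q → q) ∨ ¬p)) ∧ ¬q, w0
2. ¬(¬□((¬q → q) ∨ ¬p) → □¬□((¬q → q) ∨ ¬p)), w0
3. ¬q, w0
4. ¬□((¬q → q) ∨ ¬p), w0
5. ¬□¬□((¬q → q) ∨ ¬p), w0
6. ¬((¬q → q) ∨ ¬p), w1
7. ¬(¬q → q), w1
8. p, w1
9. ¬q, w1
10. □((¬q → q) ∨ ¬p), w2
11. (¬q → q) ∨ ¬p, w0
12. (¬q → q) ∨ ¬p, w1
13. (¬q → q) ∨ ¬p, w2
14. ¬p, w0
15. ¬q → q, w1
16. ¬p, w2
17. q, w1
Accessibility: w0Rw0, w0Rw1, w0Rw2, w1Rw0, w1Rw1, w1Rw2, w2Rw0, w2Rw1, w2Rw2
Branch closes: q and ¬q both at w1.
Every branch closes (one shown): unsatisfiable in S5.
S4-tableau for the formula:
1. ¬(¬□((¬q → q) ∨ ¬p) → □¬□((¬q → q) ∨ ¬p)) ∧ ¬q, w0
2. ¬(¬□((¬q → q) ∨ ¬p) → □¬□((¬q → q) ∨ ¬p)), w0
3. ¬q, w0
4. ¬□((¬q → q) ∨ ¬p), w0
5. ¬□¬□((¬q → q) ∨ ¬p), w0
6. ¬((¬q → q) ∨ ¬p), w1
7. ¬(¬q → q), w1
8. p, w1
9. ¬q, w1
10. □((¬q → q) ∨ ¬p), w2
11. (¬q → q) ∨ ¬p, w2
12. ¬p, w2
Accessibility: w0Rw0, w0Rw1, w0Rw2, w1Rw1, w2Rw2
Complete open branch: satisfiable in S4, hence also in K, T (this S4-model is also a K-model and a T-model).

K, T, S4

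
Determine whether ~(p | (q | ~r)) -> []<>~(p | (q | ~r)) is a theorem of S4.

Tableau for the negation ~(~(p | (q | ~r)) -> []<>~(p | (q | ~r))):
1. ~(~(p | (q | ~r)) -> []<>~(p | (q | ~r))), w0
2. ~(p | (q | ~r)), w0
3. ~[]<>~(p | (q | ~r)), w0
4. ~p, w0
5. ~(q | ~r), w0
6. ~q, w0
7. r, w0
8. ~<>~(p | (q | ~r)), w1
9. p | (q | ~r), w1
10. q | ~r, w1
11. ~r, w1
Accessibility: w0Rw0, w0Rw1, w1Rw1
The negation has an open branch (countermodel exists).

Invalid (countermodel exists)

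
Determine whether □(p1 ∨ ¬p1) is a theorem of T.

Yes, valid

Tableau for the negation ¬□(p1 ∨ ¬p1):
1. ¬□(p1 ∨ ¬p1), u
2. ¬(p1 ∨ ¬p1), v
3. ¬p1, v
4. p1, v
Accessibility: uRu, uRv, vRv
Branch closes: p1 and ¬p1 both at v.
Every branch of the negation's tableau closes; the branch above is one of them.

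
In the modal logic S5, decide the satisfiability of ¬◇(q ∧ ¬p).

Yes, satisfiable

1. ¬◇(q ∧ ¬p), 0
2. ¬(q ∧ ¬p), 0   [¬◇-rule on 1 via 0R0]
3. p, 0   [¬∧-rule on 2 (branches; this branch)]
Accessibility: 0R0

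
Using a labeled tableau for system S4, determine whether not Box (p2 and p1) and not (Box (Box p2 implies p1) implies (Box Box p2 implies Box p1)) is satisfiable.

1. not Box (p2 and p1) and not (Box (Box p2 implies p1) implies (Box Box p2 implies Box p1)), w0
2. not Box (p2 and p1), w0   [and-rule on 1]
3. not (Box (Box p2 implies p1) implies (Box Box p2 implies Box p1)), w0   [and-rule on 1]
4. Box (Box p2 implies p1), w0   [neg-implies-rule on 3]
5. not (Box Box p2 implies Box p1), w0   [neg-implies-rule on 3]
6. Box Box p2, w0   [neg-implies-rule on 5]
7. not Box p1, w0   [neg-implies-rule on 5]
8. Box p2 implies p1, w0   [Box-rule on 4 via w0Rw0]
9. Box p2, w0   [Box-rule on 6 via w0Rw0]
10. p2, w0   [Box-rule on 9 via w0Rw0]
11. p1, w0   [implies-rule on 8 (branches; this branch)]
12. not (p2 and p1), w1   [neg-Box-rule on 2: fresh world w1, w0Rw1]
13. Box p2 implies p1, w1   [Box-rule on 4 via w0Rw1]
14. Box p2, w1   [Box-rule on 6 via w0Rw1]
15. p2, w1   [Box-rule on 9 via w0Rw1]
16. not p1, w1   [neg-and-rule on 12 (branches; this branch)]
17. not Box p2, w1   [implies-rule on 13 (branches; this branch)]
18. not p1, w2   [neg-Box-rule on 7: fresh world w2, w0Rw2]
19. Box p2 implies p1, w2   [Box-rule on 4 via w0Rw2]
20. Box p2, w2   [Box-rule on 6 via w0Rw2]
21. p2, w2   [Box-rule on 9 via w0Rw2]
22. not Box p2, w2   [implies-rule on 19 (branches; this branch)]
23. not p2, w3   [neg-Box-rule on 17: fresh world w3, w1Rw3]
24. Box p2 implies p1, w3   [Box-rule on 4 via w0Rw3]
25. Box p2, w3   [Box-rule on 6 via w0Rw3]
26. p2, w3   [Box-rule on 9 via w0Rw3]
Accessibility: w0Rw0, w0Rw1, w0Rw2, w0Rw3, w1Rw1, w1Rw3, w2Rw2, w3Rw3
Branch closes: p2 and not p2 both at w3.
Every branch closes; the branch above is one of them.

Unsatisfiable (every branch closes)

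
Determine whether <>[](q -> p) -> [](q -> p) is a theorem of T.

Tableau for the negation ~(<>[](q -> p) -> [](q -> p)):
1. ~(<>[](q -> p) -> [](q -> p)), u
2. <>[](q -> p), u
3. ~[](q -> p), u
4. [](q -> p), v
5. q -> p, v
6. p, v
7. ~(q -> p), w
8. q, w
9. ~p, w
Accessibility: uRu, uRv, uRw, vRv, wRw
The negation has an open branch (countermodel exists).

Not valid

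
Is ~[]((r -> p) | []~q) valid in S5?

Tableau for the negation []((r -> p) | []~q):
1. []((r -> p) | []~q), 0
2. (r -> p) | []~q, 0   [[]-rule on 1 via 0R0]
3. []~q, 0   [|-rule on 2 (branches; this branch)]
4. ~q, 0   [[]-rule on 3 via 0R0]
Accessibility: 0R0
The negation has an open branch (countermodel exists).

Not valid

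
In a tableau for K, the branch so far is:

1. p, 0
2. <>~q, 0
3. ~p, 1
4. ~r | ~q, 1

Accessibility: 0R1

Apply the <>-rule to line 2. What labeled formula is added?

a fresh world 2 with 0R2, and ~q at 2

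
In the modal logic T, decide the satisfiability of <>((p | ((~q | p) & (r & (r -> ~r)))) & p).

1. <>((p | ((~q | p) & (r & (r -> ~r)))) & p), 0
2. (p | ((~q | p) & (r & (r -> ~r)))) & p, 1   [<>-rule on 1: fresh world 1, 0R1]
3. p | ((~q | p) & (r & (r -> ~r))), 1   [&-rule on 2]
4. p, 1   [&-rule on 2]
Accessibility: 0R0, 0R1, 1R1

Satisfiable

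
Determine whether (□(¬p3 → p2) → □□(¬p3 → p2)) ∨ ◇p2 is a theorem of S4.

Tableau for the negation ¬((□(¬p3 → p2) → □□(¬p3 → p2)) ∨ ◇p2):
1. ¬((□(¬p3 → p2) → □□(¬p3 → p2)) ∨ ◇p2), 0
2. ¬(□(¬p3 → p2) → □□(¬p3 → p2)), 0   [¬∨-rule on 1]
3. ¬◇p2, 0   [¬∨-rule on 1]
4. □(¬p3 → p2), 0   [¬→-rule on 2]
5. ¬□□(¬p3 → p2), 0   [¬→-rule on 2]
6. ¬p2, 0   [¬◇-rule on 3 via 0R0]
7. ¬p3 → p2, 0   [□-rule on 4 via 0R0]
8. p3, 0   [→-rule on 7 (branches; this branch)]
9. ¬□(¬p3 → p2), 1   [¬□-rule on 5: fresh world 1, 0R1]
10. ¬p2, 1   [¬◇-rule on 3 via 0R1]
11. ¬p3 → p2, 1   [□-rule on 4 via 0R1]
12. p3, 1   [→-rule on 11 (branches; this branch)]
13. ¬(¬p3 → p2), 2   [¬□-rule on 9: fresh world 2, 1R2]
14. ¬p3, 2   [¬→-rule on 13]
15. ¬p2, 2   [¬→-rule on 13]
16. ¬p3 → p2, 2   [□-rule on 4 via 0R2]
17. p2, 2   [→-rule on 16 (branches; this branch)]
Accessibility: 0R0, 0R1, 0R2, 1R1, 1R2, 2R2
Branch closes: p2 and ¬p2 both at 2.
All branches of the negation close; one closing branch shown above.

Valid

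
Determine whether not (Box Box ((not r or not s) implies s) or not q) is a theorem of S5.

Tableau for the negation Box Box ((not r or not s) implies s) or not q:
1. Box Box ((not r or not s) implies s) or not q, w0
2. not q, w0   [or-rule on 1 (branches; this branch)]
Accessibility: w0Rw0
The negation has an open branch (countermodel exists).

Invalid (countermodel exists)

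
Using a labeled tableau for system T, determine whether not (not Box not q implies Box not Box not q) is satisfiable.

1. not (not Box not q implies Box not Box not q), 0
2. not Box not q, 0
3. not Box not Box not q, 0
4. q, 1
5. Box not q, 2
6. not q, 2
Accessibility: 0R0, 0R1, 0R2, 1R1, 2R2

Yes, satisfiable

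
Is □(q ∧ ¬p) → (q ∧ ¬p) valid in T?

Yes, valid

Tableau for the negation ¬(□(q ∧ ¬p) → (q ∧ ¬p)):
1. ¬(□(q ∧ ¬p) → (q ∧ ¬p)), w0
2. □(q ∧ ¬p), w0   [¬→-rule on 1]
3. ¬(q ∧ ¬p), w0   [¬→-rule on 1]
4. q ∧ ¬p, w0   [□-rule on 2 via w0Rw0]
5. q, w0   [∧-rule on 4]
6. ¬p, w0   [∧-rule on 4]
7. p, w0   [¬∧-rule on 3 (branches; this branch)]
Accessibility: w0Rw0
Branch closes: p and ¬p both at w0.
Every branch of the negation's tableau closes; the branch above is one of them.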